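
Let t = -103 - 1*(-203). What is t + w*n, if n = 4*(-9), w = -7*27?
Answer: 6904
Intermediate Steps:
w = -189
t = 100 (t = -103 + 203 = 100)
n = -36
t + w*n = 100 - 189*(-36) = 100 + 6804 = 6904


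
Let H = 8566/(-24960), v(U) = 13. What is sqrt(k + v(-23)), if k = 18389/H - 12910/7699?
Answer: I*sqrt(58250227583798230413)/32974817 ≈ 231.45*I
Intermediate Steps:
H = -4283/12480 (H = 8566*(-1/24960) = -4283/12480 ≈ -0.34319)
k = -1766935142810/32974817 (k = 18389/(-4283/12480) - 12910/7699 = 18389*(-12480/4283) - 12910*1/7699 = -229494720/4283 - 12910/7699 = -1766935142810/32974817 ≈ -53584.)
sqrt(k + v(-23)) = sqrt(-1766935142810/32974817 + 13) = sqrt(-1766506470189/32974817) = I*sqrt(58250227583798230413)/32974817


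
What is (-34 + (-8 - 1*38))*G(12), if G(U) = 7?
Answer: -560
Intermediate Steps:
(-34 + (-8 - 1*38))*G(12) = (-34 + (-8 - 1*38))*7 = (-34 + (-8 - 38))*7 = (-34 - 46)*7 = -80*7 = -560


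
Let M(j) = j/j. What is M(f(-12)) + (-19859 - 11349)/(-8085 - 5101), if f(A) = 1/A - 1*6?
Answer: 22197/6593 ≈ 3.3668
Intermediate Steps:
f(A) = -6 + 1/A (f(A) = 1/A - 6 = -6 + 1/A)
M(j) = 1
M(f(-12)) + (-19859 - 11349)/(-8085 - 5101) = 1 + (-19859 - 11349)/(-8085 - 5101) = 1 - 31208/(-13186) = 1 - 31208*(-1/13186) = 1 + 15604/6593 = 22197/6593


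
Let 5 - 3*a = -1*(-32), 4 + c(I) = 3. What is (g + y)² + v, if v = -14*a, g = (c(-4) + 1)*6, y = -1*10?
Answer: 226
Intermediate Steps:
c(I) = -1 (c(I) = -4 + 3 = -1)
a = -9 (a = 5/3 - (-1)*(-32)/3 = 5/3 - ⅓*32 = 5/3 - 32/3 = -9)
y = -10
g = 0 (g = (-1 + 1)*6 = 0*6 = 0)
v = 126 (v = -14*(-9) = 126)
(g + y)² + v = (0 - 10)² + 126 = (-10)² + 126 = 100 + 126 = 226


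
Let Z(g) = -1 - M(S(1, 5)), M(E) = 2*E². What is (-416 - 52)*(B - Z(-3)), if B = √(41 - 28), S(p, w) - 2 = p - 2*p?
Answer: -1404 - 468*√13 ≈ -3091.4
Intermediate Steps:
S(p, w) = 2 - p (S(p, w) = 2 + (p - 2*p) = 2 - p)
B = √13 ≈ 3.6056
Z(g) = -3 (Z(g) = -1 - 2*(2 - 1*1)² = -1 - 2*(2 - 1)² = -1 - 2*1² = -1 - 2 = -3)
(-416 - 52)*(B - Z(-3)) = (-416 - 52)*(√13 - 1*(-3)) = -468*(√13 + 3) = -468*(3 + √13) = -1404 - 468*√13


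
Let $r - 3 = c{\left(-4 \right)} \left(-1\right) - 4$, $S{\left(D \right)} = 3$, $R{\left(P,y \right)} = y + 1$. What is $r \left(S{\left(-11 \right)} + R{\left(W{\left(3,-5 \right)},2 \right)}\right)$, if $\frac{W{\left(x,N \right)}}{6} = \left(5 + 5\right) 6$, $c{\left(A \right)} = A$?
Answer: $18$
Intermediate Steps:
$W{\left(x,N \right)} = 360$ ($W{\left(x,N \right)} = 6 \left(5 + 5\right) 6 = 6 \cdot 10 \cdot 6 = 6 \cdot 60 = 360$)
$R{\left(P,y \right)} = 1 + y$
$r = 3$ ($r = 3 - 0 = 3 + \left(4 - 4\right) = 3 + 0 = 3$)
$r \left(S{\left(-11 \right)} + R{\left(W{\left(3,-5 \right)},2 \right)}\right) = 3 \left(3 + \left(1 + 2\right)\right) = 3 \left(3 + 3\right) = 3 \cdot 6 = 18$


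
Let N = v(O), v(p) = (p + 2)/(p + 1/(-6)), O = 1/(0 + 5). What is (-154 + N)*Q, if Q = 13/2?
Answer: -572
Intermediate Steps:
O = ⅕ (O = 1/5 = ⅕ ≈ 0.20000)
v(p) = (2 + p)/(-⅙ + p) (v(p) = (2 + p)/(p - ⅙) = (2 + p)/(-⅙ + p))
N = 66 (N = 6*(2 + ⅕)/(-1 + 6*(⅕)) = 6*(11/5)/(-1 + 6/5) = 6*(11/5)/(⅕) = 6*5*(11/5) = 66)
Q = 13/2 (Q = 13*(½) = 13/2 ≈ 6.5000)
(-154 + N)*Q = (-154 + 66)*(13/2) = -88*13/2 = -572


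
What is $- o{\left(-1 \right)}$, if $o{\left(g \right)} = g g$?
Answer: $-1$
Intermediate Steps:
$o{\left(g \right)} = g^{2}$
$- o{\left(-1 \right)} = - \left(-1\right)^{2} = \left(-1\right) 1 = -1$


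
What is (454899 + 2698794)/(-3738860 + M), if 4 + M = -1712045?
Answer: -3153693/5450909 ≈ -0.57856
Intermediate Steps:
M = -1712049 (M = -4 - 1712045 = -1712049)
(454899 + 2698794)/(-3738860 + M) = (454899 + 2698794)/(-3738860 - 1712049) = 3153693/(-5450909) = 3153693*(-1/5450909) = -3153693/5450909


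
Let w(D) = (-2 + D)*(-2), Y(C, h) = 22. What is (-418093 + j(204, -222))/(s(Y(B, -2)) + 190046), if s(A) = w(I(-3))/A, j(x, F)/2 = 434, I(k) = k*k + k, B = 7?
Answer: -1529825/696834 ≈ -2.1954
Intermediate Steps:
I(k) = k + k² (I(k) = k² + k = k + k²)
j(x, F) = 868 (j(x, F) = 2*434 = 868)
w(D) = 4 - 2*D
s(A) = -8/A (s(A) = (4 - (-6)*(1 - 3))/A = (4 - (-6)*(-2))/A = (4 - 2*6)/A = (4 - 12)/A = -8/A)
(-418093 + j(204, -222))/(s(Y(B, -2)) + 190046) = (-418093 + 868)/(-8/22 + 190046) = -417225/(-8*1/22 + 190046) = -417225/(-4/11 + 190046) = -417225/2090502/11 = -417225*11/2090502 = -1529825/696834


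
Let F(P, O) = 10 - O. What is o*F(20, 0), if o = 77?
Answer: 770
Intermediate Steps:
o*F(20, 0) = 77*(10 - 1*0) = 77*(10 + 0) = 77*10 = 770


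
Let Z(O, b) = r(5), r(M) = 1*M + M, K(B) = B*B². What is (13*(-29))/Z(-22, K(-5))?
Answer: -377/10 ≈ -37.700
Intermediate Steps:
K(B) = B³
r(M) = 2*M (r(M) = M + M = 2*M)
Z(O, b) = 10 (Z(O, b) = 2*5 = 10)
(13*(-29))/Z(-22, K(-5)) = (13*(-29))/10 = -377*⅒ = -377/10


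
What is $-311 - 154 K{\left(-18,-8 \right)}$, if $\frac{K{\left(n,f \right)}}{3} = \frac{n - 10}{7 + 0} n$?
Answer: $-33575$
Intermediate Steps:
$K{\left(n,f \right)} = 3 n \left(- \frac{10}{7} + \frac{n}{7}\right)$ ($K{\left(n,f \right)} = 3 \frac{n - 10}{7 + 0} n = 3 \frac{-10 + n}{7} n = 3 \left(-10 + n\right) \frac{1}{7} n = 3 \left(- \frac{10}{7} + \frac{n}{7}\right) n = 3 n \left(- \frac{10}{7} + \frac{n}{7}\right)$)
$-311 - 154 K{\left(-18,-8 \right)} = -311 - 154 \cdot \frac{3}{7} \left(-18\right) \left(-10 - 18\right) = -311 - 154 \cdot \frac{3}{7} \left(-18\right) \left(-28\right) = -311 - 33264 = -33575$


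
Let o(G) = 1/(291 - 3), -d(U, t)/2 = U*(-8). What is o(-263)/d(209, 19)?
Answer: 1/963072 ≈ 1.0383e-6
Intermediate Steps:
d(U, t) = 16*U (d(U, t) = -2*U*(-8) = -(-16)*U = 16*U)
o(G) = 1/288
o(-263)/d(209, 19) = 1/(288*((16*209))) = (1/288)/3344 = (1/288)*(1/3344) = 1/963072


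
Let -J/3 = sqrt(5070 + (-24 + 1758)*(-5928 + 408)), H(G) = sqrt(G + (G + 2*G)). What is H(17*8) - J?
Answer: 4*sqrt(34) + 3*I*sqrt(9566610) ≈ 23.324 + 9279.0*I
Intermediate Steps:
H(G) = 2*sqrt(G) (H(G) = sqrt(G + 3*G) = sqrt(4*G) = 2*sqrt(G))
J = -3*I*sqrt(9566610) (J = -3*sqrt(5070 + (-24 + 1758)*(-5928 + 408)) = -3*sqrt(5070 + 1734*(-5520)) = -3*sqrt(5070 - 9571680) = -3*I*sqrt(9566610) ≈ -9279.0*I)
H(17*8) - J = 2*sqrt(17*8) - (-3)*I*sqrt(9566610) = 2*sqrt(136) + 3*I*sqrt(9566610) = 2*(2*sqrt(34)) + 3*I*sqrt(9566610) = 4*sqrt(34) + 3*I*sqrt(9566610)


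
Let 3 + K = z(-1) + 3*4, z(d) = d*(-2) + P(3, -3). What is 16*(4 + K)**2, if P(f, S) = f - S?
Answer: 7056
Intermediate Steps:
z(d) = 6 - 2*d (z(d) = d*(-2) + (3 - 1*(-3)) = -2*d + (3 + 3) = -2*d + 6 = 6 - 2*d)
K = 17 (K = -3 + ((6 - 2*(-1)) + 3*4) = -3 + ((6 + 2) + 12) = -3 + (8 + 12) = -3 + 20 = 17)
16*(4 + K)**2 = 16*(4 + 17)**2 = 16*21**2 = 16*441 = 7056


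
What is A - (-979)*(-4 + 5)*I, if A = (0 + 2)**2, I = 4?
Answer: 3920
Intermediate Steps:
A = 4 (A = 2**2 = 4)
A - (-979)*(-4 + 5)*I = 4 - (-979)*(-4 + 5)*4 = 4 - (-979)*1*4 = 4 - (-979)*4 = 4 - 89*(-44) = 4 + 3916 = 3920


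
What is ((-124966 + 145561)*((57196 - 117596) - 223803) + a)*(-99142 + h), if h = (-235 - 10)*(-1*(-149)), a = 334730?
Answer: 793918295882585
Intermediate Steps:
h = -36505 (h = -245*149 = -36505)
((-124966 + 145561)*((57196 - 117596) - 223803) + a)*(-99142 + h) = ((-124966 + 145561)*((57196 - 117596) - 223803) + 334730)*(-99142 - 36505) = (20595*(-60400 - 223803) + 334730)*(-135647) = (20595*(-284203) + 334730)*(-135647) = (-5853160785 + 334730)*(-135647) = -5852826055*(-135647) = 793918295882585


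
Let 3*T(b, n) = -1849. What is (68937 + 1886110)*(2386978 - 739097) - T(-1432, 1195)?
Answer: 9665054418070/3 ≈ 3.2217e+12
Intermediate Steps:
T(b, n) = -1849/3 (T(b, n) = (⅓)*(-1849) = -1849/3)
(68937 + 1886110)*(2386978 - 739097) - T(-1432, 1195) = (68937 + 1886110)*(2386978 - 739097) - 1*(-1849/3) = 1955047*1647881 + 1849/3 = 3221684805407 + 1849/3 = 9665054418070/3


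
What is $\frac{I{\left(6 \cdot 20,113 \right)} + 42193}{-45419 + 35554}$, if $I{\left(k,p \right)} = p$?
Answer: $- \frac{42306}{9865} \approx -4.2885$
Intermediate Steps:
$\frac{I{\left(6 \cdot 20,113 \right)} + 42193}{-45419 + 35554} = \frac{113 + 42193}{-45419 + 35554} = \frac{42306}{-9865} = 42306 \left(- \frac{1}{9865}\right) = - \frac{42306}{9865}$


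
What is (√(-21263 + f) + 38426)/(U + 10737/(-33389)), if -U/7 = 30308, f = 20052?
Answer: -1283005714/7083687421 - 33389*I*√1211/7083687421 ≈ -0.18112 - 0.00016403*I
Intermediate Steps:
U = -212156 (U = -7*30308 = -212156)
(√(-21263 + f) + 38426)/(U + 10737/(-33389)) = (√(-21263 + 20052) + 38426)/(-212156 + 10737/(-33389)) = (√(-1211) + 38426)/(-212156 + 10737*(-1/33389)) = (I*√1211 + 38426)/(-212156 - 10737/33389) = (38426 + I*√1211)/(-7083687421/33389) = (38426 + I*√1211)*(-33389/7083687421) = -1283005714/7083687421 - 33389*I*√1211/7083687421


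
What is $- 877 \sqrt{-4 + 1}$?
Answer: $- 877 i \sqrt{3} \approx - 1519.0 i$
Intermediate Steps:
$- 877 \sqrt{-4 + 1} = - 877 \sqrt{-3} = - 877 i \sqrt{3}$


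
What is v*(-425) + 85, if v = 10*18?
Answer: -76415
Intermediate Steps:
v = 180
v*(-425) + 85 = 180*(-425) + 85 = -76500 + 85 = -76415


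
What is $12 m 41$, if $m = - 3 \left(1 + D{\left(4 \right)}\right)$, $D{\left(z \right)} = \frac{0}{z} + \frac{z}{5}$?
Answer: $- \frac{13284}{5} \approx -2656.8$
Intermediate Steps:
$D{\left(z \right)} = \frac{z}{5}$ ($D{\left(z \right)} = 0 + z \frac{1}{5} = 0 + \frac{z}{5} = \frac{z}{5}$)
$m = - \frac{27}{5}$ ($m = - 3 \left(1 + \frac{1}{5} \cdot 4\right) = - 3 \left(1 + \frac{4}{5}\right) = \left(-3\right) \frac{9}{5} = - \frac{27}{5} \approx -5.4$)
$12 m 41 = 12 \left(- \frac{27}{5}\right) 41 = \left(- \frac{324}{5}\right) 41 = - \frac{13284}{5}$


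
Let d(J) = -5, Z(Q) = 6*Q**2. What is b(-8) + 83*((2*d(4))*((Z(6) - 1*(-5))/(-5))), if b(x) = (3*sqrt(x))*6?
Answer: 36686 + 36*I*sqrt(2) ≈ 36686.0 + 50.912*I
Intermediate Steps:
b(x) = 18*sqrt(x)
b(-8) + 83*((2*d(4))*((Z(6) - 1*(-5))/(-5))) = 18*sqrt(-8) + 83*((2*(-5))*((6*6**2 - 1*(-5))/(-5))) = 18*(2*I*sqrt(2)) + 83*(-10*(6*36 + 5)*(-1)/5) = 36*I*sqrt(2) + 83*(-10*(216 + 5)*(-1)/5) = 36*I*sqrt(2) + 83*(-2210*(-1)/5) = 36*I*sqrt(2) + 83*(-10*(-221/5)) = 36*I*sqrt(2) + 83*442 = 36*I*sqrt(2) + 36686 = 36686 + 36*I*sqrt(2)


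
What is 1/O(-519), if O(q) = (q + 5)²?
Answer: 1/264196 ≈ 3.7851e-6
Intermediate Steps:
O(q) = (5 + q)²
1/O(-519) = 1/((5 - 519)²) = 1/((-514)²) = 1/264196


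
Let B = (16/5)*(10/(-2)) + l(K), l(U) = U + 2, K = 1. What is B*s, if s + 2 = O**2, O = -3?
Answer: -91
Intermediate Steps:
s = 7 (s = -2 + (-3)**2 = -2 + 9 = 7)
l(U) = 2 + U
B = -13 (B = (16/5)*(10/(-2)) + (2 + 1) = (16*(1/5))*(10*(-1/2)) + 3 = (16/5)*(-5) + 3 = -16 + 3 = -13)
B*s = -13*7 = -91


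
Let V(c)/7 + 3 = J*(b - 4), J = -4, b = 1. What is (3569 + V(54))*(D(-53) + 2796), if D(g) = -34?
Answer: 10031584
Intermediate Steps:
V(c) = 63 (V(c) = -21 + 7*(-4*(1 - 4)) = -21 + 7*(-4*(-3)) = -21 + 7*12 = -21 + 84 = 63)
(3569 + V(54))*(D(-53) + 2796) = (3569 + 63)*(-34 + 2796) = 3632*2762 = 10031584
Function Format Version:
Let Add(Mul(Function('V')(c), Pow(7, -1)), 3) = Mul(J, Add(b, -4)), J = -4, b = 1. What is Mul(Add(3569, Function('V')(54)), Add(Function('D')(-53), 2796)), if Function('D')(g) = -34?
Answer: 10031584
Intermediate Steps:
Function('V')(c) = 63 (Function('V')(c) = Add(-21, Mul(7, Mul(-4, Add(1, -4)))) = Add(-21, Mul(7, Mul(-4, -3))) = Add(-21, Mul(7, 12)) = Add(-21, 84) = 63)
Mul(Add(3569, Function('V')(54)), Add(Function('D')(-53), 2796)) = Mul(Add(3569, 63), Add(-34, 2796)) = Mul(3632, 2762) = 10031584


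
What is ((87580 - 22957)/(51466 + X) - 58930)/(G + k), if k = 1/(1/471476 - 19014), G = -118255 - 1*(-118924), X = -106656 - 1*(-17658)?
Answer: -19828228615198880929/225092420400520772 ≈ -88.089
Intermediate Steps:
X = -88998 (X = -106656 + 17658 = -88998)
G = 669 (G = -118255 + 118924 = 669)
k = -471476/8964644663 (k = 1/(1/471476 - 19014) = 1/(-8964644663/471476) = -471476/8964644663 ≈ -5.2593e-5)
((87580 - 22957)/(51466 + X) - 58930)/(G + k) = ((87580 - 22957)/(51466 - 88998) - 58930)/(669 - 471476/8964644663) = (64623/(-37532) - 58930)/(5997346808071/8964644663) = (64623*(-1/37532) - 58930)*(8964644663/5997346808071) = (-64623/37532 - 58930)*(8964644663/5997346808071) = -2211825383/37532*8964644663/5997346808071 = -19828228615198880929/225092420400520772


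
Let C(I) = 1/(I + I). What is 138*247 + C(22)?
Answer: 1499785/44 ≈ 34086.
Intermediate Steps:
C(I) = 1/(2*I)
138*247 + C(22) = 138*247 + (½)/22 = 34086 + (½)*(1/22) = 34086 + 1/44 = 1499785/44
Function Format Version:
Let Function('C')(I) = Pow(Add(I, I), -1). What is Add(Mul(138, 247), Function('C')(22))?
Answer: Rational(1499785, 44) ≈ 34086.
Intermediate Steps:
Function('C')(I) = Mul(Rational(1, 2), Pow(I, -1)) (Function('C')(I) = Pow(Mul(2, I), -1) = Mul(Rational(1, 2), Pow(I, -1)))
Add(Mul(138, 247), Function('C')(22)) = Add(Mul(138, 247), Mul(Rational(1, 2), Pow(22, -1))) = Add(34086, Mul(Rational(1, 2), Rational(1, 22))) = Add(34086, Rational(1, 44)) = Rational(1499785, 44)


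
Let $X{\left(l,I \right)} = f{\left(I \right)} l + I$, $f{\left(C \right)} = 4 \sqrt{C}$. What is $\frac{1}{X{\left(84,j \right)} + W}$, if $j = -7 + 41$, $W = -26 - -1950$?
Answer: $- \frac{979}{2350} + \frac{84 \sqrt{34}}{1175} \approx 0.00025528$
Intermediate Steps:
$W = 1924$ ($W = -26 + 1950 = 1924$)
$j = 34$
$X{\left(l,I \right)} = I + 4 l \sqrt{I}$ ($X{\left(l,I \right)} = 4 \sqrt{I} l + I = 4 l \sqrt{I} + I = I + 4 l \sqrt{I}$)
$\frac{1}{X{\left(84,j \right)} + W} = \frac{1}{\left(34 + 4 \cdot 84 \sqrt{34}\right) + 1924} = \frac{1}{\left(34 + 336 \sqrt{34}\right) + 1924} = \frac{1}{1958 + 336 \sqrt{34}}$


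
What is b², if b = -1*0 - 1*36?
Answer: 1296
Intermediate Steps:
b = -36 (b = 0 - 36 = -36)
b² = (-36)² = 1296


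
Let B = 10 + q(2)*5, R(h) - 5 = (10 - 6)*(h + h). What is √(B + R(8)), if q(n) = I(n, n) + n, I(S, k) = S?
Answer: 3*√11 ≈ 9.9499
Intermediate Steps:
R(h) = 5 + 8*h (R(h) = 5 + (10 - 6)*(h + h) = 5 + 4*(2*h) = 5 + 8*h)
q(n) = 2*n (q(n) = n + n = 2*n)
B = 30 (B = 10 + (2*2)*5 = 10 + 4*5 = 10 + 20 = 30)
√(B + R(8)) = √(30 + (5 + 8*8)) = √(30 + (5 + 64)) = √(30 + 69) = √99 = 3*√11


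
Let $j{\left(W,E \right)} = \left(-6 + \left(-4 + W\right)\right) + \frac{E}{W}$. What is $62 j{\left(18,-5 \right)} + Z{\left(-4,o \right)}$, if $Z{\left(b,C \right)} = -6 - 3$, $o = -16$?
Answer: $\frac{4228}{9} \approx 469.78$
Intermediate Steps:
$Z{\left(b,C \right)} = -9$ ($Z{\left(b,C \right)} = -6 - 3 = -9$)
$j{\left(W,E \right)} = -10 + W + \frac{E}{W}$ ($j{\left(W,E \right)} = \left(-10 + W\right) + \frac{E}{W} = -10 + W + \frac{E}{W}$)
$62 j{\left(18,-5 \right)} + Z{\left(-4,o \right)} = 62 \left(-10 + 18 - \frac{5}{18}\right) - 9 = 62 \cdot \frac{139}{18} - 9 = \frac{4309}{9} - 9 = \frac{4228}{9}$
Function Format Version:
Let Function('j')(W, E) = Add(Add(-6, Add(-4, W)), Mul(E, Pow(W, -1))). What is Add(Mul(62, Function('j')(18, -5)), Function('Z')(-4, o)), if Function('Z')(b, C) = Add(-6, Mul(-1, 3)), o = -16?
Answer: Rational(4228, 9) ≈ 469.78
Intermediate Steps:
Function('Z')(b, C) = -9 (Function('Z')(b, C) = Add(-6, -3) = -9)
Function('j')(W, E) = Add(-10, W, Mul(E, Pow(W, -1))) (Function('j')(W, E) = Add(Add(-10, W), Mul(E, Pow(W, -1))) = Add(-10, W, Mul(E, Pow(W, -1))))
Add(Mul(62, Function('j')(18, -5)), Function('Z')(-4, o)) = Add(Mul(62, Add(-10, 18, Mul(-5, Pow(18, -1)))), -9) = Add(Mul(62, Add(-10, 18, Mul(-5, Rational(1, 18)))), -9) = Add(Mul(62, Add(-10, 18, Rational(-5, 18))), -9) = Add(Mul(62, Rational(139, 18)), -9) = Add(Rational(4309, 9), -9) = Rational(4228, 9)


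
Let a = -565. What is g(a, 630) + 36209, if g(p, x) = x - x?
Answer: 36209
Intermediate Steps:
g(p, x) = 0
g(a, 630) + 36209 = 0 + 36209 = 36209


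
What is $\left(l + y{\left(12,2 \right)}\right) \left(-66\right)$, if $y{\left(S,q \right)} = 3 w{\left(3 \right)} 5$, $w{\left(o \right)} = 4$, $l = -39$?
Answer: $-1386$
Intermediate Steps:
$y{\left(S,q \right)} = 60$ ($y{\left(S,q \right)} = 3 \cdot 4 \cdot 5 = 12 \cdot 5 = 60$)
$\left(l + y{\left(12,2 \right)}\right) \left(-66\right) = \left(-39 + 60\right) \left(-66\right) = 21 \left(-66\right) = -1386$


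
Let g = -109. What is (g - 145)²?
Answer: 64516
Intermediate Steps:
(g - 145)² = (-109 - 145)² = (-254)² = 64516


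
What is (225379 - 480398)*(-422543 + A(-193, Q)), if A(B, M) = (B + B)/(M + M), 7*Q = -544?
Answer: 58619187833779/544 ≈ 1.0776e+11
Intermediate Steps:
Q = -544/7 (Q = (1/7)*(-544) = -544/7 ≈ -77.714)
A(B, M) = B/M (A(B, M) = (2*B)/((2*M)) = (2*B)*(1/(2*M)) = B/M)
(225379 - 480398)*(-422543 + A(-193, Q)) = (225379 - 480398)*(-422543 - 193/(-544/7)) = -255019*(-422543 - 193*(-7/544)) = -255019*(-422543 + 1351/544) = -255019*(-229862041/544) = 58619187833779/544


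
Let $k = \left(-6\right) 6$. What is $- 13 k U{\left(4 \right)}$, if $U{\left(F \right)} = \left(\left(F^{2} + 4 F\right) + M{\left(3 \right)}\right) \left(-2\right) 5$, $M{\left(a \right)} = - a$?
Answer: $-135720$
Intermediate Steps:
$U{\left(F \right)} = 30 - 40 F - 10 F^{2}$ ($U{\left(F \right)} = \left(\left(F^{2} + 4 F\right) - 3\right) \left(-2\right) 5 = \left(-3 + F^{2} + 4 F\right) \left(-2\right) 5 = \left(6 - 8 F - 2 F^{2}\right) 5 = 30 - 40 F - 10 F^{2}$)
$k = -36$
$- 13 k U{\left(4 \right)} = \left(-13\right) \left(-36\right) \left(30 - 160 - 10 \cdot 4^{2}\right) = 468 \left(30 - 160 - 160\right) = 468 \left(-290\right) = -135720$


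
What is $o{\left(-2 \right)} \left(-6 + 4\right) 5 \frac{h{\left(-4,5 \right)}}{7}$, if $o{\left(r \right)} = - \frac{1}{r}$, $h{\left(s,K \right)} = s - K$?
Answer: $\frac{45}{7} \approx 6.4286$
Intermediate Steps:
$o{\left(-2 \right)} \left(-6 + 4\right) 5 \frac{h{\left(-4,5 \right)}}{7} = - \frac{1}{-2} \left(-6 + 4\right) 5 \frac{-4 - 5}{7} = \left(-1\right) \left(- \frac{1}{2}\right) \left(-2\right) 5 \left(-4 - 5\right) \frac{1}{7} = \frac{1}{2} \left(-2\right) 5 \left(\left(-9\right) \frac{1}{7}\right) = - \frac{5 \left(-9\right)}{7} = \left(-1\right) \left(- \frac{45}{7}\right) = \frac{45}{7}$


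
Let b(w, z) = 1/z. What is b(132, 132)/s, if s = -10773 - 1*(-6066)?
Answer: -1/621324 ≈ -1.6095e-6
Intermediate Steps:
s = -4707 (s = -10773 + 6066 = -4707)
b(132, 132)/s = 1/(132*(-4707)) = (1/132)*(-1/4707) = -1/621324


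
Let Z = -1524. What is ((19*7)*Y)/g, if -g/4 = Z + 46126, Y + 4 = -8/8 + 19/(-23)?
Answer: 8911/2051692 ≈ 0.0043432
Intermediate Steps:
Y = -134/23 (Y = -4 + (-8/8 + 19/(-23)) = -4 + (-8*1/8 + 19*(-1/23)) = -4 + (-1 - 19/23) = -4 - 42/23 = -134/23 ≈ -5.8261)
g = -178408 (g = -4*(-1524 + 46126) = -4*44602 = -178408)
((19*7)*Y)/g = ((19*7)*(-134/23))/(-178408) = (133*(-134/23))*(-1/178408) = -17822/23*(-1/178408) = 8911/2051692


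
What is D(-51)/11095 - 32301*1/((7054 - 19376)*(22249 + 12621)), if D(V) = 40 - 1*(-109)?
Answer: 40617623/3007676980 ≈ 0.013505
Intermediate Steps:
D(V) = 149 (D(V) = 40 + 109 = 149)
D(-51)/11095 - 32301*1/((7054 - 19376)*(22249 + 12621)) = 149/11095 - 32301*1/((7054 - 19376)*(22249 + 12621)) = 149*(1/11095) - 32301/(34870*(-12322)) = 149/11095 - 32301/(-429668140) = 149/11095 - 32301*(-1/429668140) = 149/11095 + 32301/429668140 = 40617623/3007676980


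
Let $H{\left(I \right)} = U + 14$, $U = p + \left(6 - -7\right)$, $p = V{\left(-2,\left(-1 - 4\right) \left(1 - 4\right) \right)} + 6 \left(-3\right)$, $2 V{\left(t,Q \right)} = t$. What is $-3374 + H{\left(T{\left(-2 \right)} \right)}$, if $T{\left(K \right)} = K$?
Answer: $-3366$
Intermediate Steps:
$V{\left(t,Q \right)} = \frac{t}{2}$
$p = -19$ ($p = \frac{1}{2} \left(-2\right) + 6 \left(-3\right) = -1 - 18 = -19$)
$U = -6$ ($U = -19 + \left(6 - -7\right) = -19 + \left(6 + 7\right) = -19 + 13 = -6$)
$H{\left(I \right)} = 8$ ($H{\left(I \right)} = -6 + 14 = 8$)
$-3374 + H{\left(T{\left(-2 \right)} \right)} = -3374 + 8 = -3366$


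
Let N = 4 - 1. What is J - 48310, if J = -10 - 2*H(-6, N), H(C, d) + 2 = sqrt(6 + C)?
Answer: -48316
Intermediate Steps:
N = 3
H(C, d) = -2 + sqrt(6 + C)
J = -6 (J = -10 - 2*(-2 + sqrt(6 - 6)) = -10 - 2*(-2 + sqrt(0)) = -10 - 2*(-2 + 0) = -10 - 2*(-2) = -10 + 4 = -6)
J - 48310 = -6 - 48310 = -48316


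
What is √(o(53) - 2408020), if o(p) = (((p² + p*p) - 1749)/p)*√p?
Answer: √(-2408020 + 73*√53) ≈ 1551.6*I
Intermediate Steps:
o(p) = (-1749 + 2*p²)/√p (o(p) = (((p² + p²) - 1749)/p)*√p = ((2*p² - 1749)/p)*√p = ((-1749 + 2*p²)/p)*√p = (-1749 + 2*p²)/√p)
√(o(53) - 2408020) = √((-1749 + 2*53²)/√53 - 2408020) = √((√53/53)*(-1749 + 2*2809) - 2408020) = √((√53/53)*(-1749 + 5618) - 2408020) = √((√53/53)*3869 - 2408020) = √(73*√53 - 2408020) = √(-2408020 + 73*√53)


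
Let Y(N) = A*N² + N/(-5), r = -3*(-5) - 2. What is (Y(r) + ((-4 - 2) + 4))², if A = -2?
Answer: 2934369/25 ≈ 1.1737e+5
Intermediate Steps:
r = 13 (r = 15 - 2 = 13)
Y(N) = -2*N² - N/5 (Y(N) = -2*N² + N/(-5) = -2*N² + N*(-⅕) = -2*N² - N/5)
(Y(r) + ((-4 - 2) + 4))² = (-⅕*13*(1 + 10*13) + ((-4 - 2) + 4))² = (-⅕*13*(1 + 130) + (-6 + 4))² = (-⅕*13*131 - 2)² = (-1703/5 - 2)² = (-1713/5)² = 2934369/25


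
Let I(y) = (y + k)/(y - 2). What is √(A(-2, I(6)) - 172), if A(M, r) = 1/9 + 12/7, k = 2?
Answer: I*√75047/21 ≈ 13.045*I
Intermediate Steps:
I(y) = (2 + y)/(-2 + y) (I(y) = (y + 2)/(y - 2) = (2 + y)/(-2 + y))
A(M, r) = 115/63 (A(M, r) = 1*(⅑) + 12*(⅐) = ⅑ + 12/7 = 115/63)
√(A(-2, I(6)) - 172) = √(115/63 - 172) = √(-10721/63) = I*√75047/21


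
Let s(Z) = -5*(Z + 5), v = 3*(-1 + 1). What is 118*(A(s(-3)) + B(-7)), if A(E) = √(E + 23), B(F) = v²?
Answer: 118*√13 ≈ 425.46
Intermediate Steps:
v = 0 (v = 3*0 = 0)
s(Z) = -25 - 5*Z (s(Z) = -5*(5 + Z) = -25 - 5*Z)
B(F) = 0 (B(F) = 0² = 0)
A(E) = √(23 + E)
118*(A(s(-3)) + B(-7)) = 118*(√(23 + (-25 - 5*(-3))) + 0) = 118*(√(23 + (-25 + 15)) + 0) = 118*(√(23 - 10) + 0) = 118*(√13 + 0) = 118*√13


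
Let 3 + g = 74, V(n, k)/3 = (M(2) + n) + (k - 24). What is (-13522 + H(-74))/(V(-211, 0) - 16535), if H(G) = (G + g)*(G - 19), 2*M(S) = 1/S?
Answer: 52972/68957 ≈ 0.76819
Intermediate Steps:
M(S) = 1/(2*S)
V(n, k) = -285/4 + 3*k + 3*n (V(n, k) = 3*(((½)/2 + n) + (k - 24)) = 3*(((½)*(½) + n) + (-24 + k)) = 3*((¼ + n) + (-24 + k)) = 3*(-95/4 + k + n) = -285/4 + 3*k + 3*n)
g = 71 (g = -3 + 74 = 71)
H(G) = (-19 + G)*(71 + G) (H(G) = (G + 71)*(G - 19) = (71 + G)*(-19 + G) = (-19 + G)*(71 + G))
(-13522 + H(-74))/(V(-211, 0) - 16535) = (-13522 + (-1349 + (-74)² + 52*(-74)))/((-285/4 + 3*0 + 3*(-211)) - 16535) = (-13522 + (-1349 + 5476 - 3848))/((-285/4 + 0 - 633) - 16535) = (-13522 + 279)/(-2817/4 - 16535) = -13243/(-68957/4) = -13243*(-4/68957) = 52972/68957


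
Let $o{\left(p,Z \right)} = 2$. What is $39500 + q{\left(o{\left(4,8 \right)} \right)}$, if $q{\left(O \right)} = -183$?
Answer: $39317$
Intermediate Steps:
$39500 + q{\left(o{\left(4,8 \right)} \right)} = 39500 - 183 = 39317$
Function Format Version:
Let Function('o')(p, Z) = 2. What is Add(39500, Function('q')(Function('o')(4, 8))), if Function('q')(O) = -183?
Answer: 39317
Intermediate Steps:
Add(39500, Function('q')(Function('o')(4, 8))) = Add(39500, -183) = 39317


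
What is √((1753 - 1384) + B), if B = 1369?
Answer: √1738 ≈ 41.689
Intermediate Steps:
√((1753 - 1384) + B) = √((1753 - 1384) + 1369) = √(369 + 1369) = √1738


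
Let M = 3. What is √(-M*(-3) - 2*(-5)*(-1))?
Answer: I ≈ 1.0*I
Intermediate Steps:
√(-M*(-3) - 2*(-5)*(-1)) = √(-1*3*(-3) - 2*(-5)*(-1)) = √(-3*(-3) + 10*(-1)) = √(9 - 10) = √(-1) = I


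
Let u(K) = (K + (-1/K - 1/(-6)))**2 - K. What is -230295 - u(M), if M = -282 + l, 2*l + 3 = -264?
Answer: -556882586381/1381122 ≈ -4.0321e+5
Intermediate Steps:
l = -267/2 (l = -3/2 + (1/2)*(-264) = -3/2 - 132 = -267/2 ≈ -133.50)
M = -831/2 (M = -282 - 267/2 = -831/2 ≈ -415.50)
u(K) = (1/6 + K - 1/K)**2 - K (u(K) = (K + (-1/K - 1*(-1/6)))**2 - K = (K + (-1/K + 1/6))**2 - K = (K + (1/6 - 1/K))**2 - K = (1/6 + K - 1/K)**2 - K)
-230295 - u(M) = -230295 - (-1*(-831/2) + (-6 - 831/2 + 6*(-831/2)**2)**2/(36*(-831/2)**2)) = -230295 - (831/2 + (1/36)*(4/690561)*(-6 - 831/2 + 6*(690561/4))**2) = -230295 - (831/2 + (1/36)*(4/690561)*(-6 - 831/2 + 2071683/2)**2) = -230295 - (831/2 + (1/36)*(4/690561)*1035420**2) = -230295 - (831/2 + (1/36)*(4/690561)*1072094576400) = -230295 - (831/2 + 119121619600/690561) = -230295 - 1*238817095391/1381122 = -230295 - 238817095391/1381122 = -556882586381/1381122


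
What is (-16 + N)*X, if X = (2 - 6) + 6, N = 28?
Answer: 24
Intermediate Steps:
X = 2 (X = -4 + 6 = 2)
(-16 + N)*X = (-16 + 28)*2 = 12*2 = 24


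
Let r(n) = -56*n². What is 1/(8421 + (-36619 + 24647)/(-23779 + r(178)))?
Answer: 1798083/15141668915 ≈ 0.00011875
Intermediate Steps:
1/(8421 + (-36619 + 24647)/(-23779 + r(178))) = 1/(8421 + (-36619 + 24647)/(-23779 - 56*178²)) = 1/(8421 - 11972/(-23779 - 56*31684)) = 1/(8421 - 11972/(-23779 - 1774304)) = 1/(8421 - 11972/(-1798083)) = 1/(8421 - 11972*(-1/1798083)) = 1/(8421 + 11972/1798083) = 1/(15141668915/1798083) = 1798083/15141668915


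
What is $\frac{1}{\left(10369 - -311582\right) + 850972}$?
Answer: $\frac{1}{1172923} \approx 8.5257 \cdot 10^{-7}$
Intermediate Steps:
$\frac{1}{\left(10369 - -311582\right) + 850972} = \frac{1}{\left(10369 + 311582\right) + 850972} = \frac{1}{321951 + 850972} = \frac{1}{1172923}$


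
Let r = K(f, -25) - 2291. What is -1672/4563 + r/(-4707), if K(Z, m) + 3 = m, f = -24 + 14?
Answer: 301277/2386449 ≈ 0.12624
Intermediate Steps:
f = -10
K(Z, m) = -3 + m
r = -2319 (r = (-3 - 25) - 2291 = -28 - 2291 = -2319)
-1672/4563 + r/(-4707) = -1672/4563 - 2319/(-4707) = -1672*1/4563 - 2319*(-1/4707) = -1672/4563 + 773/1569 = 301277/2386449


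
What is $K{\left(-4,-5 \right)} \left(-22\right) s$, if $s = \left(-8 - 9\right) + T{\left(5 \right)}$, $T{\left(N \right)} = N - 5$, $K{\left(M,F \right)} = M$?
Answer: $-1496$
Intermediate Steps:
$T{\left(N \right)} = -5 + N$
$s = -17$ ($s = \left(-8 - 9\right) + \left(-5 + 5\right) = -17 + 0 = -17$)
$K{\left(-4,-5 \right)} \left(-22\right) s = \left(-4\right) \left(-22\right) \left(-17\right) = 88 \left(-17\right) = -1496$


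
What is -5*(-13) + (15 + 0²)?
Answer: 80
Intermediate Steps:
-5*(-13) + (15 + 0²) = 65 + (15 + 0) = 65 + 15 = 80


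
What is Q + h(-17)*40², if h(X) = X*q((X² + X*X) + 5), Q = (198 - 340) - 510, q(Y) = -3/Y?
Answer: -298516/583 ≈ -512.03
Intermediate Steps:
Q = -652 (Q = -142 - 510 = -652)
h(X) = -3*X/(5 + 2*X²) (h(X) = X*(-3/((X² + X*X) + 5)) = X*(-3/((X² + X²) + 5)) = X*(-3/(2*X² + 5)) = X*(-3/(5 + 2*X²)) = -3*X/(5 + 2*X²))
Q + h(-17)*40² = -652 - 3*(-17)/(5 + 2*(-17)²)*40² = -652 - 3*(-17)/(5 + 2*289)*1600 = -652 - 3*(-17)/(5 + 578)*1600 = -652 - 3*(-17)/583*1600 = -652 - 3*(-17)*1/583*1600 = -652 + (51/583)*1600 = -652 + 81600/583 = -298516/583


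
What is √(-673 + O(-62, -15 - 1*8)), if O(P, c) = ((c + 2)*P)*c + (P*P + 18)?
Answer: 3*I*√2973 ≈ 163.58*I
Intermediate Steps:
O(P, c) = 18 + P² + P*c*(2 + c) (O(P, c) = ((2 + c)*P)*c + (P² + 18) = (P*(2 + c))*c + (18 + P²) = P*c*(2 + c) + (18 + P²) = 18 + P² + P*c*(2 + c))
√(-673 + O(-62, -15 - 1*8)) = √(-673 + (18 + (-62)² - 62*(-15 - 1*8)² + 2*(-62)*(-15 - 1*8))) = √(-673 + (18 + 3844 - 62*(-15 - 8)² + 2*(-62)*(-15 - 8))) = √(-673 + (18 + 3844 - 62*(-23)² + 2*(-62)*(-23))) = √(-673 + (18 + 3844 - 62*529 + 2852)) = √(-673 + (18 + 3844 - 32798 + 2852)) = √(-673 - 26084) = √(-26757) = 3*I*√2973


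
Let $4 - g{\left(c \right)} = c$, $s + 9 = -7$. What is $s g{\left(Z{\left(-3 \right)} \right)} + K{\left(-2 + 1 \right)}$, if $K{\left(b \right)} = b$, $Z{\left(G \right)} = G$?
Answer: $-113$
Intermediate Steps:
$s = -16$ ($s = -9 - 7 = -16$)
$g{\left(c \right)} = 4 - c$
$s g{\left(Z{\left(-3 \right)} \right)} + K{\left(-2 + 1 \right)} = - 16 \left(4 - -3\right) + \left(-2 + 1\right) = - 16 \left(4 + 3\right) - 1 = \left(-16\right) 7 - 1 = -112 - 1 = -113$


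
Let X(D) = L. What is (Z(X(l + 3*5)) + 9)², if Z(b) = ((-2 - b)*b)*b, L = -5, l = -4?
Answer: 7056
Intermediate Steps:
X(D) = -5
Z(b) = b²*(-2 - b) (Z(b) = (b*(-2 - b))*b = b²*(-2 - b))
(Z(X(l + 3*5)) + 9)² = ((-5)²*(-2 - 1*(-5)) + 9)² = (25*(-2 + 5) + 9)² = (25*3 + 9)² = (75 + 9)² = 84² = 7056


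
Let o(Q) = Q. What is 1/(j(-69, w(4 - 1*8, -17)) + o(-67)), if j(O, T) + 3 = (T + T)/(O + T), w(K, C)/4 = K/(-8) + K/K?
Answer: -21/1474 ≈ -0.014247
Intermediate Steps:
w(K, C) = 4 - K/2 (w(K, C) = 4*(K/(-8) + K/K) = 4*(K*(-1/8) + 1) = 4*(-K/8 + 1) = 4*(1 - K/8) = 4 - K/2)
j(O, T) = -3 + 2*T/(O + T) (j(O, T) = -3 + (T + T)/(O + T) = -3 + (2*T)/(O + T) = -3 + 2*T/(O + T))
1/(j(-69, w(4 - 1*8, -17)) + o(-67)) = 1/((-(4 - (4 - 1*8)/2) - 3*(-69))/(-69 + (4 - (4 - 1*8)/2)) - 67) = 1/((-(4 - (4 - 8)/2) + 207)/(-69 + (4 - (4 - 8)/2)) - 67) = 1/((-(4 - 1/2*(-4)) + 207)/(-69 + (4 - 1/2*(-4))) - 67) = 1/((-(4 + 2) + 207)/(-69 + (4 + 2)) - 67) = 1/((-1*6 + 207)/(-69 + 6) - 67) = 1/((-6 + 207)/(-63) - 67) = 1/(-1/63*201 - 67) = 1/(-67/21 - 67) = 1/(-1474/21) = -21/1474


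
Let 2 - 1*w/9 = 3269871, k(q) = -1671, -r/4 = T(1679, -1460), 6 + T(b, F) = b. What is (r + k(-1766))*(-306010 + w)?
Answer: 248672391653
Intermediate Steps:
T(b, F) = -6 + b
r = -6692 (r = -4*(-6 + 1679) = -4*1673 = -6692)
w = -29428821 (w = 18 - 9*3269871 = 18 - 29428839 = -29428821)
(r + k(-1766))*(-306010 + w) = (-6692 - 1671)*(-306010 - 29428821) = -8363*(-29734831) = 248672391653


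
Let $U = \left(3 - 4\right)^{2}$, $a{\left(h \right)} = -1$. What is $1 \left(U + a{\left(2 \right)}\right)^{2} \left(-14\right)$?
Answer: $0$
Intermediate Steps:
$U = 1$ ($U = \left(-1\right)^{2} = 1$)
$1 \left(U + a{\left(2 \right)}\right)^{2} \left(-14\right) = 1 \left(1 - 1\right)^{2} \left(-14\right) = 1 \cdot 0^{2} \left(-14\right) = 1 \cdot 0 \left(-14\right) = 0 \left(-14\right) = 0$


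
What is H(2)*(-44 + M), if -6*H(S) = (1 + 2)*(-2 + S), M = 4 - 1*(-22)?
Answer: 0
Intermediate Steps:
M = 26 (M = 4 + 22 = 26)
H(S) = 1 - S/2 (H(S) = -(1 + 2)*(-2 + S)/6 = -(-2 + S)/2 = -(-6 + 3*S)/6 = 1 - S/2)
H(2)*(-44 + M) = (1 - ½*2)*(-44 + 26) = (1 - 1)*(-18) = 0*(-18) = 0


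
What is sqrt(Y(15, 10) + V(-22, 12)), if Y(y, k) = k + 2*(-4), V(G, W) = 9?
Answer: sqrt(11) ≈ 3.3166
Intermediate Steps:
Y(y, k) = -8 + k (Y(y, k) = k - 8 = -8 + k)
sqrt(Y(15, 10) + V(-22, 12)) = sqrt((-8 + 10) + 9) = sqrt(2 + 9) = sqrt(11)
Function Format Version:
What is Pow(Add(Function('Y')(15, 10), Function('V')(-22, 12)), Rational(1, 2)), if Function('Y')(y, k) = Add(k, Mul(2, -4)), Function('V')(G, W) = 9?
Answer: Pow(11, Rational(1, 2)) ≈ 3.3166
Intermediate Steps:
Function('Y')(y, k) = Add(-8, k) (Function('Y')(y, k) = Add(k, -8) = Add(-8, k))
Pow(Add(Function('Y')(15, 10), Function('V')(-22, 12)), Rational(1, 2)) = Pow(Add(Add(-8, 10), 9), Rational(1, 2)) = Pow(Add(2, 9), Rational(1, 2)) = Pow(11, Rational(1, 2))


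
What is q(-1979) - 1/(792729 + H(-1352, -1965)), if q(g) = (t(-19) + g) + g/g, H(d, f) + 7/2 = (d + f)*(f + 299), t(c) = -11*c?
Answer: -22356082457/12637695 ≈ -1769.0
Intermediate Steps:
H(d, f) = -7/2 + (299 + f)*(d + f) (H(d, f) = -7/2 + (d + f)*(f + 299) = -7/2 + (d + f)*(299 + f) = -7/2 + (299 + f)*(d + f))
q(g) = 210 + g (q(g) = (-11*(-19) + g) + g/g = (209 + g) + 1 = 210 + g)
q(-1979) - 1/(792729 + H(-1352, -1965)) = (210 - 1979) - 1/(792729 + (-7/2 + (-1965)**2 + 299*(-1352) + 299*(-1965) - 1352*(-1965))) = -1769 - 1/(792729 + (-7/2 + 3861225 - 404248 - 587535 + 2656680)) = -1769 - 1/(792729 + 11052237/2) = -1769 - 1/12637695/2 = -1769 - 1*2/12637695 = -1769 - 2/12637695 = -22356082457/12637695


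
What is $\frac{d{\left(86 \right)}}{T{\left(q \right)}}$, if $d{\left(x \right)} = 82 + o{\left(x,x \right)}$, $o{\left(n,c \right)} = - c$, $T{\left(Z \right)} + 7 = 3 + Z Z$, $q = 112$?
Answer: $- \frac{1}{3135} \approx -0.00031898$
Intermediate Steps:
$T{\left(Z \right)} = -4 + Z^{2}$ ($T{\left(Z \right)} = -7 + \left(3 + Z Z\right) = -7 + \left(3 + Z^{2}\right) = -4 + Z^{2}$)
$d{\left(x \right)} = 82 - x$
$\frac{d{\left(86 \right)}}{T{\left(q \right)}} = \frac{82 - 86}{-4 + 112^{2}} = \frac{82 - 86}{-4 + 12544} = - \frac{4}{12540} = \left(-4\right) \frac{1}{12540} = - \frac{1}{3135}$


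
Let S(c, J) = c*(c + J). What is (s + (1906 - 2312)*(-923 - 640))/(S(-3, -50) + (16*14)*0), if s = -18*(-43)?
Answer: 211784/53 ≈ 3995.9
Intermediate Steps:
s = 774
S(c, J) = c*(J + c)
(s + (1906 - 2312)*(-923 - 640))/(S(-3, -50) + (16*14)*0) = (774 + (1906 - 2312)*(-923 - 640))/(-3*(-50 - 3) + (16*14)*0) = (774 - 406*(-1563))/(-3*(-53) + 224*0) = (774 + 634578)/(159 + 0) = 635352/159 = 635352*(1/159) = 211784/53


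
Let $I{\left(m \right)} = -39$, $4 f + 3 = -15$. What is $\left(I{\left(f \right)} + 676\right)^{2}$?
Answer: $405769$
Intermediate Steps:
$f = - \frac{9}{2}$ ($f = - \frac{3}{4} + \frac{1}{4} \left(-15\right) = - \frac{3}{4} - \frac{15}{4} = - \frac{9}{2} \approx -4.5$)
$\left(I{\left(f \right)} + 676\right)^{2} = \left(-39 + 676\right)^{2} = 637^{2} = 405769$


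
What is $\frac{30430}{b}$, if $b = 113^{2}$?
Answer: $\frac{30430}{12769} \approx 2.3831$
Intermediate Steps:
$b = 12769$
$\frac{30430}{b} = \frac{30430}{12769}$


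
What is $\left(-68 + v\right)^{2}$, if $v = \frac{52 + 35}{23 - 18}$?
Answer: $\frac{64009}{25} \approx 2560.4$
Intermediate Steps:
$v = \frac{87}{5} \approx 17.4$
$\left(-68 + v\right)^{2} = \left(-68 + \frac{87}{5}\right)^{2} = \left(- \frac{253}{5}\right)^{2} = \frac{64009}{25}$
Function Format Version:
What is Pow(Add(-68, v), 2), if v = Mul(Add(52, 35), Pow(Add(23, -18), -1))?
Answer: Rational(64009, 25) ≈ 2560.4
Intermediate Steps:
v = Rational(87, 5) (v = Mul(87, Pow(5, -1)) = Mul(87, Rational(1, 5)) = Rational(87, 5) ≈ 17.400)
Pow(Add(-68, v), 2) = Pow(Add(-68, Rational(87, 5)), 2) = Pow(Rational(-253, 5), 2) = Rational(64009, 25)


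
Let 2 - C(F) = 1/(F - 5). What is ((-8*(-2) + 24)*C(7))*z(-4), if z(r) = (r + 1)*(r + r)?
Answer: 1440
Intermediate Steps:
z(r) = 2*r*(1 + r) (z(r) = (1 + r)*(2*r) = 2*r*(1 + r))
C(F) = 2 - 1/(-5 + F) (C(F) = 2 - 1/(F - 5) = 2 - 1/(-5 + F))
((-8*(-2) + 24)*C(7))*z(-4) = ((-8*(-2) + 24)*((-11 + 2*7)/(-5 + 7)))*(2*(-4)*(1 - 4)) = ((16 + 24)*((-11 + 14)/2))*(2*(-4)*(-3)) = (40*((1/2)*3))*24 = (40*(3/2))*24 = 60*24 = 1440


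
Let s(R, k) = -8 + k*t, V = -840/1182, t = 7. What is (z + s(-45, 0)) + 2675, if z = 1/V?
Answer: 373183/140 ≈ 2665.6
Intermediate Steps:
V = -140/197 (V = -840*1/1182 = -140/197 ≈ -0.71066)
s(R, k) = -8 + 7*k (s(R, k) = -8 + k*7 = -8 + 7*k)
z = -197/140 (z = 1/(-140/197) = -197/140 ≈ -1.4071)
(z + s(-45, 0)) + 2675 = (-197/140 + (-8 + 7*0)) + 2675 = (-197/140 + (-8 + 0)) + 2675 = (-197/140 - 8) + 2675 = -1317/140 + 2675 = 373183/140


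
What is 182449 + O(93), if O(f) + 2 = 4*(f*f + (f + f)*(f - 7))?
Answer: 281027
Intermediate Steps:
O(f) = -2 + 4*f**2 + 8*f*(-7 + f) (O(f) = -2 + 4*(f*f + (f + f)*(f - 7)) = -2 + 4*(f**2 + (2*f)*(-7 + f)) = -2 + 4*(f**2 + 2*f*(-7 + f)) = -2 + (4*f**2 + 8*f*(-7 + f)) = -2 + 4*f**2 + 8*f*(-7 + f))
182449 + O(93) = 182449 + (-2 - 56*93 + 12*93**2) = 182449 + (-2 - 5208 + 12*8649) = 182449 + (-2 - 5208 + 103788) = 182449 + 98578 = 281027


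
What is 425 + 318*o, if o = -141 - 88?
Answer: -72397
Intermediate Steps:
o = -229
425 + 318*o = 425 + 318*(-229) = 425 - 72822 = -72397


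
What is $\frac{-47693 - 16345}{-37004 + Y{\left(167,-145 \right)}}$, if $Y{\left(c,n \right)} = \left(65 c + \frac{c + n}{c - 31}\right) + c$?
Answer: $\frac{334968}{135905} \approx 2.4647$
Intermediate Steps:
$Y{\left(c,n \right)} = 66 c + \frac{c + n}{-31 + c}$ ($Y{\left(c,n \right)} = \left(65 c + \frac{c + n}{-31 + c}\right) + c = 66 c + \frac{c + n}{-31 + c}$)
$\frac{-47693 - 16345}{-37004 + Y{\left(167,-145 \right)}} = \frac{-47693 - 16345}{-37004 + \frac{-145 - 341515 + 66 \cdot 167^{2}}{-31 + 167}} = - \frac{64038}{-37004 + \frac{-145 - 341515 + 66 \cdot 27889}{136}} = - \frac{64038}{-37004 + \frac{-145 - 341515 + 1840674}{136}} = - \frac{64038}{-37004 + \frac{1}{136} \cdot 1499014} = - \frac{64038}{-37004 + \frac{749507}{68}} = - \frac{64038}{- \frac{1766765}{68}} = \left(-64038\right) \left(- \frac{68}{1766765}\right) = \frac{334968}{135905}$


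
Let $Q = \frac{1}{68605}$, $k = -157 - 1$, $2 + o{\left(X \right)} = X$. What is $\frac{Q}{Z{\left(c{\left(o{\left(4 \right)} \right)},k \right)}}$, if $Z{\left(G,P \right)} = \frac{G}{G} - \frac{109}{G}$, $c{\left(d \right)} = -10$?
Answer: $\frac{2}{1632799} \approx 1.2249 \cdot 10^{-6}$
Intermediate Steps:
$o{\left(X \right)} = -2 + X$
$k = -158$
$Q = \frac{1}{68605} \approx 1.4576 \cdot 10^{-5}$
$Z{\left(G,P \right)} = 1 - \frac{109}{G}$
$\frac{Q}{Z{\left(c{\left(o{\left(4 \right)} \right)},k \right)}} = \frac{1}{68605 \frac{-109 - 10}{-10}} = \frac{1}{68605 \left(\left(- \frac{1}{10}\right) \left(-119\right)\right)} = \frac{1}{68605 \cdot \frac{119}{10}} = \frac{1}{68605} \cdot \frac{10}{119} = \frac{2}{1632799}$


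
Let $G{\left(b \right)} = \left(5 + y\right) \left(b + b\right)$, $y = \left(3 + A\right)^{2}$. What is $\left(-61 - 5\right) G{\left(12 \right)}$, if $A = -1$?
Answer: $-14256$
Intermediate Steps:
$y = 4$ ($y = \left(3 - 1\right)^{2} = 2^{2} = 4$)
$G{\left(b \right)} = 18 b$ ($G{\left(b \right)} = \left(5 + 4\right) \left(b + b\right) = 9 \cdot 2 b = 18 b$)
$\left(-61 - 5\right) G{\left(12 \right)} = \left(-61 - 5\right) 18 \cdot 12 = \left(-66\right) 216 = -14256$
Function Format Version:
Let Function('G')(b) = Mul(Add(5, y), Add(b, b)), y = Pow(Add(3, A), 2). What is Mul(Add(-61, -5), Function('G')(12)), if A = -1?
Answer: -14256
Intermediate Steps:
y = 4 (y = Pow(Add(3, -1), 2) = Pow(2, 2) = 4)
Function('G')(b) = Mul(18, b) (Function('G')(b) = Mul(Add(5, 4), Add(b, b)) = Mul(9, Mul(2, b)) = Mul(18, b))
Mul(Add(-61, -5), Function('G')(12)) = Mul(Add(-61, -5), Mul(18, 12)) = Mul(-66, 216) = -14256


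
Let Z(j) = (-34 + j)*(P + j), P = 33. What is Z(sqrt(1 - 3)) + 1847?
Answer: 723 - I*sqrt(2) ≈ 723.0 - 1.4142*I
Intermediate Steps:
Z(j) = (-34 + j)*(33 + j)
Z(sqrt(1 - 3)) + 1847 = (-1122 + (sqrt(1 - 3))**2 - sqrt(1 - 3)) + 1847 = (-1122 + (sqrt(-2))**2 - sqrt(-2)) + 1847 = (-1122 + (I*sqrt(2))**2 - I*sqrt(2)) + 1847 = (-1122 - 2 - I*sqrt(2)) + 1847 = (-1124 - I*sqrt(2)) + 1847 = 723 - I*sqrt(2)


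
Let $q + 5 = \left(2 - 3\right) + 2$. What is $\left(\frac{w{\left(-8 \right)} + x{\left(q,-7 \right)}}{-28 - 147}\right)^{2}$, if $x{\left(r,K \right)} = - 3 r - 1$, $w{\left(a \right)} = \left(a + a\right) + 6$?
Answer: $\frac{1}{30625} \approx 3.2653 \cdot 10^{-5}$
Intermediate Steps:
$w{\left(a \right)} = 6 + 2 a$ ($w{\left(a \right)} = 2 a + 6 = 6 + 2 a$)
$q = -4$ ($q = -5 + \left(\left(2 - 3\right) + 2\right) = -5 + \left(-1 + 2\right) = -5 + 1 = -4$)
$x{\left(r,K \right)} = -1 - 3 r$
$\left(\frac{w{\left(-8 \right)} + x{\left(q,-7 \right)}}{-28 - 147}\right)^{2} = \left(\frac{\left(6 + 2 \left(-8\right)\right) - -11}{-28 - 147}\right)^{2} = \left(\frac{\left(6 - 16\right) + \left(-1 + 12\right)}{-175}\right)^{2} = \left(\left(-10 + 11\right) \left(- \frac{1}{175}\right)\right)^{2} = \left(1 \left(- \frac{1}{175}\right)\right)^{2} = \left(- \frac{1}{175}\right)^{2} = \frac{1}{30625}$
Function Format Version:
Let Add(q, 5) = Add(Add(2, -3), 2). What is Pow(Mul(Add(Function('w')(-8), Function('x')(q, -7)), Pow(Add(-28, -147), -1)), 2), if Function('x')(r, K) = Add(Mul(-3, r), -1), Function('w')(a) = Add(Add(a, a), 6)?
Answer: Rational(1, 30625) ≈ 3.2653e-5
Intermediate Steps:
Function('w')(a) = Add(6, Mul(2, a)) (Function('w')(a) = Add(Mul(2, a), 6) = Add(6, Mul(2, a)))
q = -4 (q = Add(-5, Add(Add(2, -3), 2)) = Add(-5, Add(-1, 2)) = Add(-5, 1) = -4)
Function('x')(r, K) = Add(-1, Mul(-3, r))
Pow(Mul(Add(Function('w')(-8), Function('x')(q, -7)), Pow(Add(-28, -147), -1)), 2) = Pow(Mul(Add(Add(6, Mul(2, -8)), Add(-1, Mul(-3, -4))), Pow(Add(-28, -147), -1)), 2) = Pow(Mul(Add(Add(6, -16), Add(-1, 12)), Pow(-175, -1)), 2) = Pow(Mul(Add(-10, 11), Rational(-1, 175)), 2) = Pow(Mul(1, Rational(-1, 175)), 2) = Pow(Rational(-1, 175), 2) = Rational(1, 30625)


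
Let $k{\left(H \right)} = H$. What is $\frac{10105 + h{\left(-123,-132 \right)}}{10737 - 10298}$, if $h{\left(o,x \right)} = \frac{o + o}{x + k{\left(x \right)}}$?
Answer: $\frac{444661}{19316} \approx 23.02$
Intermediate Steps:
$h{\left(o,x \right)} = \frac{o}{x}$ ($h{\left(o,x \right)} = \frac{o + o}{x + x} = \frac{2 o}{2 x} = 2 o \frac{1}{2 x} = \frac{o}{x}$)
$\frac{10105 + h{\left(-123,-132 \right)}}{10737 - 10298} = \frac{10105 - \frac{123}{-132}}{10737 - 10298} = \frac{10105 - - \frac{41}{44}}{439} = \left(10105 + \frac{41}{44}\right) \frac{1}{439} = \frac{444661}{44} \cdot \frac{1}{439} = \frac{444661}{19316}$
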